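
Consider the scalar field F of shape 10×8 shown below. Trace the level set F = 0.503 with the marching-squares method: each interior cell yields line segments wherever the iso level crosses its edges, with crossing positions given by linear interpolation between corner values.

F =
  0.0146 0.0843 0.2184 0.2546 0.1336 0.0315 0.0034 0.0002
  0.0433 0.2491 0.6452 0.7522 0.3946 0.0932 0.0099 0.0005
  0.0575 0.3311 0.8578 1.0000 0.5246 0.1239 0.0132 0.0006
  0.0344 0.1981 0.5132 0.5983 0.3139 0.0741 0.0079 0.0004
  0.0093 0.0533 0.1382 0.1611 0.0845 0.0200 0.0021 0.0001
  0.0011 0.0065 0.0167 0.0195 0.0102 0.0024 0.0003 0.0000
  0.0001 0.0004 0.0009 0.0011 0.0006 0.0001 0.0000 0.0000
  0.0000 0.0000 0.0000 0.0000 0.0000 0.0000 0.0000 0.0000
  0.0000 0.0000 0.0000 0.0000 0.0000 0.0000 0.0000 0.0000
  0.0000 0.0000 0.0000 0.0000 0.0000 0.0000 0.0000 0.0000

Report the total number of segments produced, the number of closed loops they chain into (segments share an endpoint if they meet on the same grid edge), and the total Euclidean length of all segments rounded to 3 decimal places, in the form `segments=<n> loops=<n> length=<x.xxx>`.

cell (0,1): code 0100 → (0.667,2.000)–(1.000,1.641)
cell (0,2): code 1100 → (0.499,3.000)–(0.667,2.000)
cell (0,3): code 1000 → (1.000,3.697)–(0.499,3.000)
cell (1,1): code 0110 → (1.000,1.641)–(2.000,1.326)
cell (1,3): code 1101 → (1.834,4.000)–(1.000,3.697)
cell (1,4): code 1000 → (2.000,4.054)–(1.834,4.000)
cell (2,1): code 0110 → (2.000,1.326)–(3.000,1.968)
cell (2,3): code 1011 → (3.000,3.335)–(2.103,4.000)
cell (2,4): code 0001 → (2.103,4.000)–(2.000,4.054)
cell (3,1): code 0010 → (3.000,1.968)–(3.027,2.000)
cell (3,2): code 0011 → (3.027,2.000)–(3.218,3.000)
cell (3,3): code 0001 → (3.218,3.000)–(3.000,3.335)
total: 12 segments, chained into 1 closed loop(s), length Σ = 8.352922

segments=12 loops=1 length=8.353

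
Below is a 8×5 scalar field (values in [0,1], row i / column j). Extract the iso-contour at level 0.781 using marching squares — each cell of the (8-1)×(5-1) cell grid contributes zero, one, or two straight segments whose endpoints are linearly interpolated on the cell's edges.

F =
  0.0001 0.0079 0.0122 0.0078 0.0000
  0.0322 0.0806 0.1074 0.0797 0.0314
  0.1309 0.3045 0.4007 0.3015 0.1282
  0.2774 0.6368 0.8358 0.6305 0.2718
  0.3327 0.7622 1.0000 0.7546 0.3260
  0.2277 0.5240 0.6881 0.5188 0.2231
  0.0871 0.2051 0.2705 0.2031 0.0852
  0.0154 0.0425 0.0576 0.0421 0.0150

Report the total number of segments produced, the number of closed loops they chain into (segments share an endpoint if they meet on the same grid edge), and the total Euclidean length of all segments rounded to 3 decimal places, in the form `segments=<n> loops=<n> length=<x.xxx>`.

segments=6 loops=1 length=5.261

cell (2,1): code 0100 → (2.874,2.000)–(3.000,1.725)
cell (2,2): code 1000 → (3.000,2.267)–(2.874,2.000)
cell (3,1): code 0110 → (3.000,1.725)–(4.000,1.079)
cell (3,2): code 1001 → (4.000,2.892)–(3.000,2.267)
cell (4,1): code 0010 → (4.000,1.079)–(4.702,2.000)
cell (4,2): code 0001 → (4.702,2.000)–(4.000,2.892)
total: 6 segments, chained into 1 closed loop(s), length Σ = 5.261353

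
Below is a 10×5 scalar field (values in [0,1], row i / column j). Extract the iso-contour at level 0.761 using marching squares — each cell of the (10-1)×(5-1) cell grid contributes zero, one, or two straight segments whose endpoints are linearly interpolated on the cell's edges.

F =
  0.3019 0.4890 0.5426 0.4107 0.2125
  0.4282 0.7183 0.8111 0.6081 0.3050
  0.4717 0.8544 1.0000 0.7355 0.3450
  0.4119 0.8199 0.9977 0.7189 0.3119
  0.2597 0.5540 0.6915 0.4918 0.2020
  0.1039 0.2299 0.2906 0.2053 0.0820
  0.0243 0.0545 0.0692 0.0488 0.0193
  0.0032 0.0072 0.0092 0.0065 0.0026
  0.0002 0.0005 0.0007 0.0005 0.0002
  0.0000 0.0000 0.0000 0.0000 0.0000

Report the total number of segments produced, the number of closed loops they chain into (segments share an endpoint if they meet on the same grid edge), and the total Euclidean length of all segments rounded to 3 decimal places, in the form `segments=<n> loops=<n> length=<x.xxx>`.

cell (0,1): code 0100 → (0.813,2.000)–(1.000,1.460)
cell (0,2): code 1000 → (1.000,2.247)–(0.813,2.000)
cell (1,0): code 0100 → (1.314,1.000)–(2.000,0.756)
cell (1,1): code 1110 → (1.000,1.460)–(1.314,1.000)
cell (1,2): code 1001 → (2.000,2.904)–(1.000,2.247)
cell (2,0): code 0110 → (2.000,0.756)–(3.000,0.856)
cell (2,2): code 1001 → (3.000,2.849)–(2.000,2.904)
cell (3,0): code 0010 → (3.000,0.856)–(3.222,1.000)
cell (3,1): code 0011 → (3.222,1.000)–(3.773,2.000)
cell (3,2): code 0001 → (3.773,2.000)–(3.000,2.849)
total: 10 segments, chained into 1 closed loop(s), length Σ = 7.923330

segments=10 loops=1 length=7.923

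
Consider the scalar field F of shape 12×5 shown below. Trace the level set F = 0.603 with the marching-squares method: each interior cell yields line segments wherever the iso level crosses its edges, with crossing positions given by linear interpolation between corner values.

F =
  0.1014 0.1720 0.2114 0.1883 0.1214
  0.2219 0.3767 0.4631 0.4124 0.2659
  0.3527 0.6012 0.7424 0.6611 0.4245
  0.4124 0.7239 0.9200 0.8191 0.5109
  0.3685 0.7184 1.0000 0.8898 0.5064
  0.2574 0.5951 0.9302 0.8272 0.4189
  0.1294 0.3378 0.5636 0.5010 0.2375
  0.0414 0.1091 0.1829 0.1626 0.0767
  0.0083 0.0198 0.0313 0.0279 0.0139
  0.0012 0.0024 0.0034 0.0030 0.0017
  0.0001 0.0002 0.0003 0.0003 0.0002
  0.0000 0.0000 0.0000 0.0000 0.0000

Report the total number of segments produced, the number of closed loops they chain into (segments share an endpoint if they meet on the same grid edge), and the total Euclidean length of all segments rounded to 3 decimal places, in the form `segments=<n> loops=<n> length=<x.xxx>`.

cell (1,1): code 0100 → (1.501,2.000)–(2.000,1.013)
cell (1,2): code 1100 → (1.766,3.000)–(1.501,2.000)
cell (1,3): code 1000 → (2.000,3.246)–(1.766,3.000)
cell (2,0): code 0100 → (2.015,1.000)–(3.000,0.612)
cell (2,1): code 1110 → (2.000,1.013)–(2.015,1.000)
cell (2,3): code 1001 → (3.000,3.701)–(2.000,3.246)
cell (3,0): code 0110 → (3.000,0.612)–(4.000,0.670)
cell (3,3): code 1001 → (4.000,3.748)–(3.000,3.701)
cell (4,0): code 0010 → (4.000,0.670)–(4.936,1.000)
cell (4,1): code 0111 → (4.936,1.000)–(5.000,1.024)
cell (4,3): code 1001 → (5.000,3.549)–(4.000,3.748)
cell (5,1): code 0010 → (5.000,1.024)–(5.893,2.000)
cell (5,2): code 0011 → (5.893,2.000)–(5.687,3.000)
cell (5,3): code 0001 → (5.687,3.000)–(5.000,3.549)
total: 14 segments, chained into 1 closed loop(s), length Σ = 11.963611

segments=14 loops=1 length=11.964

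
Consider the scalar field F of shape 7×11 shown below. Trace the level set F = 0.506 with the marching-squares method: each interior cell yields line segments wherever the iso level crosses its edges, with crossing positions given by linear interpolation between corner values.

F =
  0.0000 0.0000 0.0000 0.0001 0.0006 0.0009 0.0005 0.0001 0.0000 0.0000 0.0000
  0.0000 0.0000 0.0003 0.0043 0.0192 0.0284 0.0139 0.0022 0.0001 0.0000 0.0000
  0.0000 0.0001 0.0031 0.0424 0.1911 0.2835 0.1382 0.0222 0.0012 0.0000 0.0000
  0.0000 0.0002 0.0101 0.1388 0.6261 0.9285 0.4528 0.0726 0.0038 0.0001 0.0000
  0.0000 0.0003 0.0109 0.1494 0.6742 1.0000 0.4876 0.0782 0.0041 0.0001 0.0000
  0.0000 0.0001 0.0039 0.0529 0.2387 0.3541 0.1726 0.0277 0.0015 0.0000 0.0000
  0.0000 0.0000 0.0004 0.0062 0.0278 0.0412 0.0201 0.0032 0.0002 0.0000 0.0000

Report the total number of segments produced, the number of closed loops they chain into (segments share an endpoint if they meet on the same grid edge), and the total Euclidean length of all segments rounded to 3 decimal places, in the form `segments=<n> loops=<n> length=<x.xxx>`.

segments=8 loops=1 length=7.350

cell (2,3): code 0100 → (2.724,4.000)–(3.000,3.754)
cell (2,4): code 1100 → (2.345,5.000)–(2.724,4.000)
cell (2,5): code 1000 → (3.000,5.888)–(2.345,5.000)
cell (3,3): code 0110 → (3.000,3.754)–(4.000,3.679)
cell (3,5): code 1001 → (4.000,5.964)–(3.000,5.888)
cell (4,3): code 0010 → (4.000,3.679)–(4.386,4.000)
cell (4,4): code 0011 → (4.386,4.000)–(4.765,5.000)
cell (4,5): code 0001 → (4.765,5.000)–(4.000,5.964)
total: 8 segments, chained into 1 closed loop(s), length Σ = 7.350470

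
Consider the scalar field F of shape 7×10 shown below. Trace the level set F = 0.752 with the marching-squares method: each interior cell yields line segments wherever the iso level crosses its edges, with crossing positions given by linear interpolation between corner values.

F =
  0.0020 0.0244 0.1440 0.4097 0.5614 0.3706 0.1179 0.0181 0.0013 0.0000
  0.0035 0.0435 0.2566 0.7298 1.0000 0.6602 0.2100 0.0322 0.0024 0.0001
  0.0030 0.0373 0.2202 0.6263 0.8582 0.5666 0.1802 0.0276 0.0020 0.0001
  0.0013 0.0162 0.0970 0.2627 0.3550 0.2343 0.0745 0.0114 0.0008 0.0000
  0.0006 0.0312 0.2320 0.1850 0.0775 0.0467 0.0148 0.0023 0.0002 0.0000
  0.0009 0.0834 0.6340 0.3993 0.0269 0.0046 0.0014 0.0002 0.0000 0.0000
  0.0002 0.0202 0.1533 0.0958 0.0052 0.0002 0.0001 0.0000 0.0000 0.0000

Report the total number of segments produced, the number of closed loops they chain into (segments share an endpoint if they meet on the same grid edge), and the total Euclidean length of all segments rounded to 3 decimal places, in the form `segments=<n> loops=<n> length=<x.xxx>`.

cell (0,3): code 0100 → (0.435,4.000)–(1.000,3.082)
cell (0,4): code 1000 → (1.000,4.730)–(0.435,4.000)
cell (1,3): code 0110 → (1.000,3.082)–(2.000,3.542)
cell (1,4): code 1001 → (2.000,4.364)–(1.000,4.730)
cell (2,3): code 0010 → (2.000,3.542)–(2.211,4.000)
cell (2,4): code 0001 → (2.211,4.000)–(2.000,4.364)
total: 6 segments, chained into 1 closed loop(s), length Σ = 5.091882

segments=6 loops=1 length=5.092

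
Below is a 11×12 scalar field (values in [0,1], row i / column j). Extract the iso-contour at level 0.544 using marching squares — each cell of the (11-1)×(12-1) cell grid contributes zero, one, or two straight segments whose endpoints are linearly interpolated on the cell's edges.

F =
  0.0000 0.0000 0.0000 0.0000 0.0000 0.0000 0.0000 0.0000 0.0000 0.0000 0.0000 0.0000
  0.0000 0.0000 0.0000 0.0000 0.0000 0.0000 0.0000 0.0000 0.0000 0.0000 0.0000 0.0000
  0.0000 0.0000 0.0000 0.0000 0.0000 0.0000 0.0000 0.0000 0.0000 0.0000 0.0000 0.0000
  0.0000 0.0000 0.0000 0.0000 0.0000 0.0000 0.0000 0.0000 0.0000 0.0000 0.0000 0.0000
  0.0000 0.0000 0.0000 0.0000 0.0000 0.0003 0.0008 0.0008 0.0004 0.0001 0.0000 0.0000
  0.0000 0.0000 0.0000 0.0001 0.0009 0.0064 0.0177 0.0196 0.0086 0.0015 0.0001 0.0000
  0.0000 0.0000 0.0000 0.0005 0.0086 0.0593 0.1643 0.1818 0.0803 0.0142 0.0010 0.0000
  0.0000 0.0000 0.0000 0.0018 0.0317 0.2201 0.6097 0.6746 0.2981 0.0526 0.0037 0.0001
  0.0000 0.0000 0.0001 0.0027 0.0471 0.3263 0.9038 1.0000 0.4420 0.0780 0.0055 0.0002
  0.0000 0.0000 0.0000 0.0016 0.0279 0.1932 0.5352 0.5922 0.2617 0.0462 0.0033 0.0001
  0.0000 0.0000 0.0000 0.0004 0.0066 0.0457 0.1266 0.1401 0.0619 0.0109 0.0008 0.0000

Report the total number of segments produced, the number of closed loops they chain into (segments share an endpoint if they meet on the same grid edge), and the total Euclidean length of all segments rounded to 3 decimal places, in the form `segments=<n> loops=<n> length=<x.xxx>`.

segments=10 loops=1 length=7.423

cell (6,5): code 0100 → (6.852,6.000)–(7.000,5.831)
cell (6,6): code 1100 → (6.735,7.000)–(6.852,6.000)
cell (6,7): code 1000 → (7.000,7.347)–(6.735,7.000)
cell (7,5): code 0110 → (7.000,5.831)–(8.000,5.377)
cell (7,7): code 1001 → (8.000,7.817)–(7.000,7.347)
cell (8,5): code 0010 → (8.000,5.377)–(8.976,6.000)
cell (8,6): code 0111 → (8.976,6.000)–(9.000,6.154)
cell (8,7): code 1001 → (9.000,7.146)–(8.000,7.817)
cell (9,6): code 0010 → (9.000,6.154)–(9.107,7.000)
cell (9,7): code 0001 → (9.107,7.000)–(9.000,7.146)
total: 10 segments, chained into 1 closed loop(s), length Σ = 7.422590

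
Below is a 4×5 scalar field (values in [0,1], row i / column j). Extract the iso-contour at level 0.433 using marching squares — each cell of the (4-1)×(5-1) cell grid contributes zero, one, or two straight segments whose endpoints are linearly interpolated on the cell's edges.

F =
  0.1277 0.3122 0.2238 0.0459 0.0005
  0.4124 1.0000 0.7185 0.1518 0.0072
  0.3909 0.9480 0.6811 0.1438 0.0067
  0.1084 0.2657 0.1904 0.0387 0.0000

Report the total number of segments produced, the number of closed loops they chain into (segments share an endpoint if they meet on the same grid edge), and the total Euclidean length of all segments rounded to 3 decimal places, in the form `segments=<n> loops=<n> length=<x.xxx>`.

cell (0,0): code 0100 → (0.176,1.000)–(1.000,0.035)
cell (0,1): code 1100 → (0.423,2.000)–(0.176,1.000)
cell (0,2): code 1000 → (1.000,2.504)–(0.423,2.000)
cell (1,0): code 0110 → (1.000,0.035)–(2.000,0.076)
cell (1,2): code 1001 → (2.000,2.462)–(1.000,2.504)
cell (2,0): code 0010 → (2.000,0.076)–(2.755,1.000)
cell (2,1): code 0011 → (2.755,1.000)–(2.506,2.000)
cell (2,2): code 0001 → (2.506,2.000)–(2.000,2.462)
total: 8 segments, chained into 1 closed loop(s), length Σ = 7.975771

segments=8 loops=1 length=7.976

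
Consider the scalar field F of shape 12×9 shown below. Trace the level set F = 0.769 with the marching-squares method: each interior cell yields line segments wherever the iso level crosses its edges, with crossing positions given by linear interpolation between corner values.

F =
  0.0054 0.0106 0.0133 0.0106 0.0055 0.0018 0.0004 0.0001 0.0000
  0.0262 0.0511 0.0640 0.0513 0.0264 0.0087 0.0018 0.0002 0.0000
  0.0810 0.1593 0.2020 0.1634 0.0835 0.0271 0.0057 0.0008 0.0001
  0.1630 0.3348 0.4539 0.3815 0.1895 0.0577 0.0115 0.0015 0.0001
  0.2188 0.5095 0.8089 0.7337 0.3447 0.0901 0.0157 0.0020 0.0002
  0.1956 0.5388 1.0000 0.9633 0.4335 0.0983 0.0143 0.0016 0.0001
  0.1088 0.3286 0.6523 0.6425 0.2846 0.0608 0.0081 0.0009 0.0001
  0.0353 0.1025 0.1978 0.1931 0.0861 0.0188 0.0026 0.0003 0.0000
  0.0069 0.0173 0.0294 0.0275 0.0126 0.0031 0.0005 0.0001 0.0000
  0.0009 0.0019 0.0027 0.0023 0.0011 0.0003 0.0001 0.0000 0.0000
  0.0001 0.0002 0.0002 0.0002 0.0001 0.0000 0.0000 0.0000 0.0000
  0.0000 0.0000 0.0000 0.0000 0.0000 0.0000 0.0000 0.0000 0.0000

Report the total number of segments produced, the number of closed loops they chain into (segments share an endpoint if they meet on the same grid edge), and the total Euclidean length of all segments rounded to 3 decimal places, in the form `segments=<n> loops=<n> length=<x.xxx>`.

segments=8 loops=1 length=5.740

cell (3,1): code 0100 → (3.888,2.000)–(4.000,1.867)
cell (3,2): code 1000 → (4.000,2.531)–(3.888,2.000)
cell (4,1): code 0110 → (4.000,1.867)–(5.000,1.499)
cell (4,2): code 1101 → (4.154,3.000)–(4.000,2.531)
cell (4,3): code 1000 → (5.000,3.367)–(4.154,3.000)
cell (5,1): code 0010 → (5.000,1.499)–(5.664,2.000)
cell (5,2): code 0011 → (5.664,2.000)–(5.606,3.000)
cell (5,3): code 0001 → (5.606,3.000)–(5.000,3.367)
total: 8 segments, chained into 1 closed loop(s), length Σ = 5.740165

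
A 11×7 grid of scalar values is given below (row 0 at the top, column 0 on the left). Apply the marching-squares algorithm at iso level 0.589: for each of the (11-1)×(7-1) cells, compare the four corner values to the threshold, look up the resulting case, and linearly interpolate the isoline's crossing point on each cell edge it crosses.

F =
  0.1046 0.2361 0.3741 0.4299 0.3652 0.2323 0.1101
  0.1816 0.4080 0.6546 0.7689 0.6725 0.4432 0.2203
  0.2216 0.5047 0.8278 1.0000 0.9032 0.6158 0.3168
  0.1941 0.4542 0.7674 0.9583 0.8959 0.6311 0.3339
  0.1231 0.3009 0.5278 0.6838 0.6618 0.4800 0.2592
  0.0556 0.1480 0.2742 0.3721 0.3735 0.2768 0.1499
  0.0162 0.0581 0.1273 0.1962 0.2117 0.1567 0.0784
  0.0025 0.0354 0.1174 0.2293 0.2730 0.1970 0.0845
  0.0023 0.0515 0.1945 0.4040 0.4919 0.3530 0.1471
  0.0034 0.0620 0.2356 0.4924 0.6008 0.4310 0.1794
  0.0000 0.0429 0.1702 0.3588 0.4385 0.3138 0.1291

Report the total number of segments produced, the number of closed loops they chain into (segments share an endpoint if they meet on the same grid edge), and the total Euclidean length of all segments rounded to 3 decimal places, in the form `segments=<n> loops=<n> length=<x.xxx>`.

segments=20 loops=2 length=12.567

cell (0,1): code 0100 → (0.766,2.000)–(1.000,1.734)
cell (0,2): code 1100 → (0.469,3.000)–(0.766,2.000)
cell (0,3): code 1100 → (0.728,4.000)–(0.469,3.000)
cell (0,4): code 1000 → (1.000,4.364)–(0.728,4.000)
cell (1,1): code 0110 → (1.000,1.734)–(2.000,1.261)
cell (1,4): code 1101 → (1.845,5.000)–(1.000,4.364)
cell (1,5): code 1000 → (2.000,5.090)–(1.845,5.000)
cell (2,1): code 0110 → (2.000,1.261)–(3.000,1.430)
cell (2,5): code 1001 → (3.000,5.142)–(2.000,5.090)
cell (3,1): code 0010 → (3.000,1.430)–(3.745,2.000)
cell (3,2): code 0111 → (3.745,2.000)–(4.000,2.392)
cell (3,4): code 1011 → (4.000,4.400)–(3.279,5.000)
cell (3,5): code 0001 → (3.279,5.000)–(3.000,5.142)
cell (4,2): code 0010 → (4.000,2.392)–(4.304,3.000)
cell (4,3): code 0011 → (4.304,3.000)–(4.253,4.000)
cell (4,4): code 0001 → (4.253,4.000)–(4.000,4.400)
cell (8,3): code 0100 → (8.892,4.000)–(9.000,3.891)
cell (8,4): code 1000 → (9.000,4.069)–(8.892,4.000)
cell (9,3): code 0010 → (9.000,3.891)–(9.073,4.000)
cell (9,4): code 0001 → (9.073,4.000)–(9.000,4.069)
total: 20 segments, chained into 2 closed loop(s), length Σ = 12.567366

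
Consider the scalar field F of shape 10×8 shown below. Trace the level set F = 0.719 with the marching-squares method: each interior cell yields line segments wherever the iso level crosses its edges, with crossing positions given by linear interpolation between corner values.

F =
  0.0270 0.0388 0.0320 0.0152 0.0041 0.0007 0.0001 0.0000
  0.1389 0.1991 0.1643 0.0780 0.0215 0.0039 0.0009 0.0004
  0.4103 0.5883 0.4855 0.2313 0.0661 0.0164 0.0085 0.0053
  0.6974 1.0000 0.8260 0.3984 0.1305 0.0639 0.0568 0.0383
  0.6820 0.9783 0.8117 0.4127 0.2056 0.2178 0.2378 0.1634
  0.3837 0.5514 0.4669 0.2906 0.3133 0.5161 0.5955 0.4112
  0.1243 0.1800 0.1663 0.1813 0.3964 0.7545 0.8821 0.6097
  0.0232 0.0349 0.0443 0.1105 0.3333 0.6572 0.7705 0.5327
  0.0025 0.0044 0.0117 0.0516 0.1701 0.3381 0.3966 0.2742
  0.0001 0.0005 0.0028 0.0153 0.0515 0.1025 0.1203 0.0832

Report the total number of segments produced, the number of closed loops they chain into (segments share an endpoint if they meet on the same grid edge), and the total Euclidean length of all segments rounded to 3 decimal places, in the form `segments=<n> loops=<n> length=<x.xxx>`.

segments=16 loops=2 length=12.205

cell (2,0): code 0100 → (2.317,1.000)–(3.000,0.071)
cell (2,1): code 1100 → (2.686,2.000)–(2.317,1.000)
cell (2,2): code 1000 → (3.000,2.250)–(2.686,2.000)
cell (3,0): code 0110 → (3.000,0.071)–(4.000,0.125)
cell (3,2): code 1001 → (4.000,2.232)–(3.000,2.250)
cell (4,0): code 0010 → (4.000,0.125)–(4.607,1.000)
cell (4,1): code 0011 → (4.607,1.000)–(4.269,2.000)
cell (4,2): code 0001 → (4.269,2.000)–(4.000,2.232)
cell (5,4): code 0100 → (5.851,5.000)–(6.000,4.901)
cell (5,5): code 1100 → (5.431,6.000)–(5.851,5.000)
cell (5,6): code 1000 → (6.000,6.599)–(5.431,6.000)
cell (6,4): code 0010 → (6.000,4.901)–(6.365,5.000)
cell (6,5): code 0111 → (6.365,5.000)–(7.000,5.545)
cell (6,6): code 1001 → (7.000,6.217)–(6.000,6.599)
cell (7,5): code 0010 → (7.000,5.545)–(7.138,6.000)
cell (7,6): code 0001 → (7.138,6.000)–(7.000,6.217)
total: 16 segments, chained into 2 closed loop(s), length Σ = 12.204860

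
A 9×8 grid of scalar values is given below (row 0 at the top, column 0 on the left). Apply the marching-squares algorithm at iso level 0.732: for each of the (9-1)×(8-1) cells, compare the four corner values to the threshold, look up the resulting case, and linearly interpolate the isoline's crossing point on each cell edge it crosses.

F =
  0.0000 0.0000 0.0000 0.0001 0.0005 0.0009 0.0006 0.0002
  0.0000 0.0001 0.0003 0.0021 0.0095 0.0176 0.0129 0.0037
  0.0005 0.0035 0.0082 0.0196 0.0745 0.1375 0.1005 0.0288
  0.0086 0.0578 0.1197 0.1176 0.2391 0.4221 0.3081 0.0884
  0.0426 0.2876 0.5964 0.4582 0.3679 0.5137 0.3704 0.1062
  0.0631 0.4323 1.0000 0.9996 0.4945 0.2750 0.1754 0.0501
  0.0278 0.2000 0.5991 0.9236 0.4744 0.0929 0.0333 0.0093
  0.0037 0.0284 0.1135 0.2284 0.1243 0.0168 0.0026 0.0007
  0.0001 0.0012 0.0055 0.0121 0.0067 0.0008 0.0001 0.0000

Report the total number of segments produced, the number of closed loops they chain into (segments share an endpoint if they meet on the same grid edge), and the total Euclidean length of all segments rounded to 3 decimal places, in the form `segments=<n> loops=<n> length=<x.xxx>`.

cell (4,1): code 0100 → (4.336,2.000)–(5.000,1.528)
cell (4,2): code 1100 → (4.506,3.000)–(4.336,2.000)
cell (4,3): code 1000 → (5.000,3.530)–(4.506,3.000)
cell (5,1): code 0010 → (5.000,1.528)–(5.668,2.000)
cell (5,2): code 0111 → (5.668,2.000)–(6.000,2.410)
cell (5,3): code 1001 → (6.000,3.427)–(5.000,3.530)
cell (6,2): code 0010 → (6.000,2.410)–(6.276,3.000)
cell (6,3): code 0001 → (6.276,3.000)–(6.000,3.427)
total: 8 segments, chained into 1 closed loop(s), length Σ = 6.063633

segments=8 loops=1 length=6.064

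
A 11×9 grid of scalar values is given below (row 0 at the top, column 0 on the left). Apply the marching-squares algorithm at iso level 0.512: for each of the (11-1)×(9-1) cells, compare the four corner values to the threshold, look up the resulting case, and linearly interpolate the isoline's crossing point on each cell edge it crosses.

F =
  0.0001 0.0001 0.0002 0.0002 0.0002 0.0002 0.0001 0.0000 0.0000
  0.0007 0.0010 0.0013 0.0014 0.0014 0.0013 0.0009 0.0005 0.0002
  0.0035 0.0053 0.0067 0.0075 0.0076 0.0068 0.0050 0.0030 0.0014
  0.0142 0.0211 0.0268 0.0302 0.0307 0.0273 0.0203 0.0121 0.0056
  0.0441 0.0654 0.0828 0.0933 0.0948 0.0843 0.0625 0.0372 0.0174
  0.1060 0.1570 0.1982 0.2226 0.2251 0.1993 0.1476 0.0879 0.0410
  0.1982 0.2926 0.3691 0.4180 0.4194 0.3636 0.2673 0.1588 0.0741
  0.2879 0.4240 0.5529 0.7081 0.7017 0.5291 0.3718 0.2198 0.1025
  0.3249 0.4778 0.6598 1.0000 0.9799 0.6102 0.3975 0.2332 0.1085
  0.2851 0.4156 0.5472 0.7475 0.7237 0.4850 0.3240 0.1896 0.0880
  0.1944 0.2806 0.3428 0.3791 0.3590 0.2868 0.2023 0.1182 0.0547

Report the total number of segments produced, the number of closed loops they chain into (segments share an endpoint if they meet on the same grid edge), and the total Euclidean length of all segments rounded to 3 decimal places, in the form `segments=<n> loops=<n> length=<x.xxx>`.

cell (6,1): code 0100 → (6.777,2.000)–(7.000,1.683)
cell (6,2): code 1100 → (6.324,3.000)–(6.777,2.000)
cell (6,3): code 1100 → (6.328,4.000)–(6.324,3.000)
cell (6,4): code 1100 → (6.897,5.000)–(6.328,4.000)
cell (6,5): code 1000 → (7.000,5.109)–(6.897,5.000)
cell (7,1): code 0110 → (7.000,1.683)–(8.000,1.188)
cell (7,5): code 1001 → (8.000,5.462)–(7.000,5.109)
cell (8,1): code 0110 → (8.000,1.188)–(9.000,1.733)
cell (8,4): code 1011 → (9.000,4.887)–(8.784,5.000)
cell (8,5): code 0001 → (8.784,5.000)–(8.000,5.462)
cell (9,1): code 0010 → (9.000,1.733)–(9.172,2.000)
cell (9,2): code 0011 → (9.172,2.000)–(9.639,3.000)
cell (9,3): code 0011 → (9.639,3.000)–(9.580,4.000)
cell (9,4): code 0001 → (9.580,4.000)–(9.000,4.887)
total: 14 segments, chained into 1 closed loop(s), length Σ = 11.737939

segments=14 loops=1 length=11.738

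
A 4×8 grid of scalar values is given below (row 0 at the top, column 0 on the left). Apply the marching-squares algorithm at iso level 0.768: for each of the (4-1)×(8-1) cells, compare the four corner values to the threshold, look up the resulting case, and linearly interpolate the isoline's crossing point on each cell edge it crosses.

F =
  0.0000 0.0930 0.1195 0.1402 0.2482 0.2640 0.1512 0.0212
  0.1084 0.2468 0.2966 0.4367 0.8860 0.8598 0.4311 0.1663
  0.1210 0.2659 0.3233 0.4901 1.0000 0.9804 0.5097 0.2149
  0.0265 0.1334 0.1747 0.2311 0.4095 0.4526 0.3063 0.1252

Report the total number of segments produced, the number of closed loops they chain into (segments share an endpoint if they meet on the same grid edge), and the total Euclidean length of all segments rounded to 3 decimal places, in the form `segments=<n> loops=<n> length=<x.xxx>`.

cell (0,3): code 0100 → (0.815,4.000)–(1.000,3.737)
cell (0,4): code 1100 → (0.846,5.000)–(0.815,4.000)
cell (0,5): code 1000 → (1.000,5.214)–(0.846,5.000)
cell (1,3): code 0110 → (1.000,3.737)–(2.000,3.545)
cell (1,5): code 1001 → (2.000,5.451)–(1.000,5.214)
cell (2,3): code 0010 → (2.000,3.545)–(2.393,4.000)
cell (2,4): code 0011 → (2.393,4.000)–(2.402,5.000)
cell (2,5): code 0001 → (2.402,5.000)–(2.000,5.451)
total: 8 segments, chained into 1 closed loop(s), length Σ = 5.837411

segments=8 loops=1 length=5.837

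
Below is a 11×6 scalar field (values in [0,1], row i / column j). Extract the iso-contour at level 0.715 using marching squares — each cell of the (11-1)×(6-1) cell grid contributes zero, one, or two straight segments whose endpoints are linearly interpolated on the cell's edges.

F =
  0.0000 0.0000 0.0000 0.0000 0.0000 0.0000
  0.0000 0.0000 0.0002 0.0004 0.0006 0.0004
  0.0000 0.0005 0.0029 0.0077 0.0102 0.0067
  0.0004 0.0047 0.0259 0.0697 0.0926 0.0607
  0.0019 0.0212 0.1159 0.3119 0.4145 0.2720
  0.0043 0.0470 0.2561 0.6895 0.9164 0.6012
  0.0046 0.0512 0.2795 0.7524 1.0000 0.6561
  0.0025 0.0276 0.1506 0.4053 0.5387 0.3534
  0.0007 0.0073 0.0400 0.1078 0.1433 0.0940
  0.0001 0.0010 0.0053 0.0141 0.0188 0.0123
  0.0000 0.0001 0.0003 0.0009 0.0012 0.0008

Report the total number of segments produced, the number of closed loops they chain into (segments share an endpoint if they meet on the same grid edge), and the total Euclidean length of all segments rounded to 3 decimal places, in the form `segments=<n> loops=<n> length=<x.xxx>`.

cell (4,3): code 0100 → (4.599,4.000)–(5.000,3.112)
cell (4,4): code 1000 → (5.000,4.639)–(4.599,4.000)
cell (5,2): code 0100 → (5.405,3.000)–(6.000,2.921)
cell (5,3): code 1110 → (5.000,3.112)–(5.405,3.000)
cell (5,4): code 1001 → (6.000,4.829)–(5.000,4.639)
cell (6,2): code 0010 → (6.000,2.921)–(6.108,3.000)
cell (6,3): code 0011 → (6.108,3.000)–(6.618,4.000)
cell (6,4): code 0001 → (6.618,4.000)–(6.000,4.829)
total: 8 segments, chained into 1 closed loop(s), length Σ = 6.056904

segments=8 loops=1 length=6.057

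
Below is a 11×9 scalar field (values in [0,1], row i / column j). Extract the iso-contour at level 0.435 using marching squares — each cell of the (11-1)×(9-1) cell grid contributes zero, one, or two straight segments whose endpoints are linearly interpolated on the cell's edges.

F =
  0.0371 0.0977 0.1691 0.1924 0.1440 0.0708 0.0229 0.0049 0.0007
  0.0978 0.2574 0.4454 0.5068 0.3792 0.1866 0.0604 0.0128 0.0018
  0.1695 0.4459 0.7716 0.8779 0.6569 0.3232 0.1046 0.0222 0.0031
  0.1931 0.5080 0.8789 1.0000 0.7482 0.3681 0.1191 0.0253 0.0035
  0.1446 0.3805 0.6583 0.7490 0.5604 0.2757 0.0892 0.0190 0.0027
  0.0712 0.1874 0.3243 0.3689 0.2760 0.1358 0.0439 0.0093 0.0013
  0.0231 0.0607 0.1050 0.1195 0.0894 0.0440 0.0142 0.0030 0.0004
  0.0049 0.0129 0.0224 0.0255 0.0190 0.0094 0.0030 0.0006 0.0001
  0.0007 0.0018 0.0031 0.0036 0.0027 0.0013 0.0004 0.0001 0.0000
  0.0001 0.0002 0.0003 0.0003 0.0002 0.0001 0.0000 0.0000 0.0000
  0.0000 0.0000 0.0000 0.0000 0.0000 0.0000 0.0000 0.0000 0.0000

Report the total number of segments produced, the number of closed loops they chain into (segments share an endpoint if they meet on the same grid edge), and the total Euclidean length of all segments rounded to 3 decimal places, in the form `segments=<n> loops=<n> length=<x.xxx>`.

cell (0,1): code 0100 → (0.962,2.000)–(1.000,1.945)
cell (0,2): code 1100 → (0.772,3.000)–(0.962,2.000)
cell (0,3): code 1000 → (1.000,3.563)–(0.772,3.000)
cell (1,0): code 0100 → (1.942,1.000)–(2.000,0.961)
cell (1,1): code 1110 → (1.000,1.945)–(1.942,1.000)
cell (1,3): code 1101 → (1.201,4.000)–(1.000,3.563)
cell (1,4): code 1000 → (2.000,4.665)–(1.201,4.000)
cell (2,0): code 0110 → (2.000,0.961)–(3.000,0.768)
cell (2,4): code 1001 → (3.000,4.824)–(2.000,4.665)
cell (3,0): code 0010 → (3.000,0.768)–(3.573,1.000)
cell (3,1): code 0111 → (3.573,1.000)–(4.000,1.196)
cell (3,4): code 1001 → (4.000,4.440)–(3.000,4.824)
cell (4,1): code 0010 → (4.000,1.196)–(4.669,2.000)
cell (4,2): code 0011 → (4.669,2.000)–(4.826,3.000)
cell (4,3): code 0011 → (4.826,3.000)–(4.441,4.000)
cell (4,4): code 0001 → (4.441,4.000)–(4.000,4.440)
total: 16 segments, chained into 1 closed loop(s), length Σ = 12.559878

segments=16 loops=1 length=12.560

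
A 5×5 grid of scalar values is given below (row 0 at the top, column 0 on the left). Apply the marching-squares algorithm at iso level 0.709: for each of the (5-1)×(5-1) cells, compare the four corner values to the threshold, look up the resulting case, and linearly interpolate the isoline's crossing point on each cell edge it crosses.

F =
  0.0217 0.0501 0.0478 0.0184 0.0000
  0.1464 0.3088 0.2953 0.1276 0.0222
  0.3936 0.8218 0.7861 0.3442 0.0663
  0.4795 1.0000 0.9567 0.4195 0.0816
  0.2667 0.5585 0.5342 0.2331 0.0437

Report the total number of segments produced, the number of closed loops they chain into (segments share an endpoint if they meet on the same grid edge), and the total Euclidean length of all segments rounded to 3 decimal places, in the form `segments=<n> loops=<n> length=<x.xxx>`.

segments=8 loops=1 length=6.276

cell (1,0): code 0100 → (1.780,1.000)–(2.000,0.737)
cell (1,1): code 1100 → (1.843,2.000)–(1.780,1.000)
cell (1,2): code 1000 → (2.000,2.174)–(1.843,2.000)
cell (2,0): code 0110 → (2.000,0.737)–(3.000,0.441)
cell (2,2): code 1001 → (3.000,2.461)–(2.000,2.174)
cell (3,0): code 0010 → (3.000,0.441)–(3.659,1.000)
cell (3,1): code 0011 → (3.659,1.000)–(3.586,2.000)
cell (3,2): code 0001 → (3.586,2.000)–(3.000,2.461)
total: 8 segments, chained into 1 closed loop(s), length Σ = 6.275748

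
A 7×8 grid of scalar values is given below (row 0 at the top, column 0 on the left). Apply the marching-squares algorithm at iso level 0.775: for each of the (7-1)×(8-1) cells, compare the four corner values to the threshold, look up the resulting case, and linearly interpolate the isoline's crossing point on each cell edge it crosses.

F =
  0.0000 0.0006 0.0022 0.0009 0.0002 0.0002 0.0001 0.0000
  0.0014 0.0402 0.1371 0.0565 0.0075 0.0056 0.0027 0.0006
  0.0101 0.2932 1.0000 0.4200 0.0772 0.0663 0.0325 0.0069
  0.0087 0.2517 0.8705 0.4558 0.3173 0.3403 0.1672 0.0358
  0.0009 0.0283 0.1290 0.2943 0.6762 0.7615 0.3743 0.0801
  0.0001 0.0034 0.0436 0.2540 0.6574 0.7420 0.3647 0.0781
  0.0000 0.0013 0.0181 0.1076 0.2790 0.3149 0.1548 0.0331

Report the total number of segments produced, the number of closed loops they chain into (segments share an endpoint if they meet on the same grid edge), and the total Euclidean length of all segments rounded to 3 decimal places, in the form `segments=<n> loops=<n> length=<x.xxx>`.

segments=6 loops=1 length=3.369

cell (1,1): code 0100 → (1.739,2.000)–(2.000,1.682)
cell (1,2): code 1000 → (2.000,2.388)–(1.739,2.000)
cell (2,1): code 0110 → (2.000,1.682)–(3.000,1.846)
cell (2,2): code 1001 → (3.000,2.230)–(2.000,2.388)
cell (3,1): code 0010 → (3.000,1.846)–(3.129,2.000)
cell (3,2): code 0001 → (3.129,2.000)–(3.000,2.230)
total: 6 segments, chained into 1 closed loop(s), length Σ = 3.369490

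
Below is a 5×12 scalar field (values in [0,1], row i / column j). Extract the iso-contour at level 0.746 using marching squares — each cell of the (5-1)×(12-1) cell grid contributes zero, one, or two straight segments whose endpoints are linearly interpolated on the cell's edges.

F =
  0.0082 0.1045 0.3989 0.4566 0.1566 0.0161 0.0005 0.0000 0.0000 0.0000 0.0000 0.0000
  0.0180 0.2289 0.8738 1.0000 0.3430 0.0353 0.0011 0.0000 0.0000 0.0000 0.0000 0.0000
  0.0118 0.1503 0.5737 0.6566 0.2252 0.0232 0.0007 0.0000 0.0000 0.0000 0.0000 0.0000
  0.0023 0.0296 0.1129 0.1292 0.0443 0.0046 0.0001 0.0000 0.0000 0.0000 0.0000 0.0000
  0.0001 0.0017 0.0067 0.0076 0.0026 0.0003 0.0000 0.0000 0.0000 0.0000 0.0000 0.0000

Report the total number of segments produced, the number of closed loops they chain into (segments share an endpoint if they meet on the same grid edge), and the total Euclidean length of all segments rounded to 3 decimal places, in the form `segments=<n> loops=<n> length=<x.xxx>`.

segments=6 loops=1 length=4.313

cell (0,1): code 0100 → (0.731,2.000)–(1.000,1.802)
cell (0,2): code 1100 → (0.533,3.000)–(0.731,2.000)
cell (0,3): code 1000 → (1.000,3.387)–(0.533,3.000)
cell (1,1): code 0010 → (1.000,1.802)–(1.426,2.000)
cell (1,2): code 0011 → (1.426,2.000)–(1.740,3.000)
cell (1,3): code 0001 → (1.740,3.000)–(1.000,3.387)
total: 6 segments, chained into 1 closed loop(s), length Σ = 4.312662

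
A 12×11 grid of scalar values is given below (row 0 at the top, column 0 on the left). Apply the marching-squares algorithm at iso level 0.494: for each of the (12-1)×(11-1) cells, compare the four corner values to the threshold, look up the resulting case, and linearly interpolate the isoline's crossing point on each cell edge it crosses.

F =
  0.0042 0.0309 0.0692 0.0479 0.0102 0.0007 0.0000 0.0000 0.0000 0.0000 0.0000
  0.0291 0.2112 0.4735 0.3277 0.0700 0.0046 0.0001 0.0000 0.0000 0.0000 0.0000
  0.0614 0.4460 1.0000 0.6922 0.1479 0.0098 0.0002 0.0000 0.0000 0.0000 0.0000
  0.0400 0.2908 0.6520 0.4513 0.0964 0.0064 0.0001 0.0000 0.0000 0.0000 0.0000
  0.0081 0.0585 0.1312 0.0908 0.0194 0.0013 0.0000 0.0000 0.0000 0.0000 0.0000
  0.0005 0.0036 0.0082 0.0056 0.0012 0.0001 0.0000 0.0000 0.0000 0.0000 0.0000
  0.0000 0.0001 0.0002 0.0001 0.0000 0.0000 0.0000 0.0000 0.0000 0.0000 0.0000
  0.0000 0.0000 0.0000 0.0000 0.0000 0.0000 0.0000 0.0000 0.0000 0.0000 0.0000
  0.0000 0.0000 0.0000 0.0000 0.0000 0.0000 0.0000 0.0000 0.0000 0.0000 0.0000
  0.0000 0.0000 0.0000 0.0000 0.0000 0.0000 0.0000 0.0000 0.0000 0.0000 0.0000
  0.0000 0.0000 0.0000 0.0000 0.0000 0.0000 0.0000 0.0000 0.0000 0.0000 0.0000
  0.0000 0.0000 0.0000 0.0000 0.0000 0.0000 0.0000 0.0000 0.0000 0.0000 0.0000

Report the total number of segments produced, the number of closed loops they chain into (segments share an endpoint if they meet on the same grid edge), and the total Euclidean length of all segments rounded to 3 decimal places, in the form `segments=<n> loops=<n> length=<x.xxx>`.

cell (1,1): code 0100 → (1.039,2.000)–(2.000,1.087)
cell (1,2): code 1100 → (1.456,3.000)–(1.039,2.000)
cell (1,3): code 1000 → (2.000,3.364)–(1.456,3.000)
cell (2,1): code 0110 → (2.000,1.087)–(3.000,1.563)
cell (2,2): code 1011 → (3.000,2.787)–(2.823,3.000)
cell (2,3): code 0001 → (2.823,3.000)–(2.000,3.364)
cell (3,1): code 0010 → (3.000,1.563)–(3.303,2.000)
cell (3,2): code 0001 → (3.303,2.000)–(3.000,2.787)
total: 8 segments, chained into 1 closed loop(s), length Σ = 6.723987

segments=8 loops=1 length=6.724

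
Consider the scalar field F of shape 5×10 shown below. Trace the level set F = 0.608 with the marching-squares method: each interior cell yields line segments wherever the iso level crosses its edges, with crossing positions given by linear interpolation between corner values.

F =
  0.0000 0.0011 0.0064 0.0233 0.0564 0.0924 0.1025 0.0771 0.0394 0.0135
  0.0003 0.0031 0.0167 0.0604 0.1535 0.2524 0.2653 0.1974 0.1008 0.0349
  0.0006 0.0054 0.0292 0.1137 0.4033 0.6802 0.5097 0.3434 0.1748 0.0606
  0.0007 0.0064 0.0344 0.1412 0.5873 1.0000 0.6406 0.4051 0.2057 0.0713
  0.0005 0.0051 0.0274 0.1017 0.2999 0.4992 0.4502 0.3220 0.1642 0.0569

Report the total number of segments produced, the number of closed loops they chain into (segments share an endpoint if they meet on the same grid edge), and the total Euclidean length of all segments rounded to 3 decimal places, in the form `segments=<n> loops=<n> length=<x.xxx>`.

segments=8 loops=1 length=5.836

cell (1,4): code 0100 → (1.831,5.000)–(2.000,4.739)
cell (1,5): code 1000 → (2.000,5.423)–(1.831,5.000)
cell (2,4): code 0110 → (2.000,4.739)–(3.000,4.050)
cell (2,5): code 1101 → (2.751,6.000)–(2.000,5.423)
cell (2,6): code 1000 → (3.000,6.138)–(2.751,6.000)
cell (3,4): code 0010 → (3.000,4.050)–(3.783,5.000)
cell (3,5): code 0011 → (3.783,5.000)–(3.171,6.000)
cell (3,6): code 0001 → (3.171,6.000)–(3.000,6.138)
total: 8 segments, chained into 1 closed loop(s), length Σ = 5.835719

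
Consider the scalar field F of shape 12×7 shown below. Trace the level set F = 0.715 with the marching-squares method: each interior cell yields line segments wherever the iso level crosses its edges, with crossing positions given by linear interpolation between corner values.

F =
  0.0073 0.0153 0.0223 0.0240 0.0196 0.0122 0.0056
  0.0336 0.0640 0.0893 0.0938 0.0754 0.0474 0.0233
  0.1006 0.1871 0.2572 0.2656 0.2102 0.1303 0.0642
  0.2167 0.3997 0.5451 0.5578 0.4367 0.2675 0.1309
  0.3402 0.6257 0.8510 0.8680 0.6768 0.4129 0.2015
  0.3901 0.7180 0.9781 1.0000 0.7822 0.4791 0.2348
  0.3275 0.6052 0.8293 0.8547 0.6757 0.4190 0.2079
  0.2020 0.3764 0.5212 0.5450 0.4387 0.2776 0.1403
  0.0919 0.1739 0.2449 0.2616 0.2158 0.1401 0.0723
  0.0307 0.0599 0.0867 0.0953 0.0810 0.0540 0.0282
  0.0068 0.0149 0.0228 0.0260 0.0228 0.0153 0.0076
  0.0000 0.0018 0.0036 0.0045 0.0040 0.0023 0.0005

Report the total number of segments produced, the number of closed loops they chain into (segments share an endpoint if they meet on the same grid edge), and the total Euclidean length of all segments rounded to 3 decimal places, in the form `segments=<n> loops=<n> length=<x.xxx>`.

cell (3,1): code 0100 → (3.555,2.000)–(4.000,1.396)
cell (3,2): code 1100 → (3.507,3.000)–(3.555,2.000)
cell (3,3): code 1000 → (4.000,3.800)–(3.507,3.000)
cell (4,0): code 0100 → (4.967,1.000)–(5.000,0.991)
cell (4,1): code 1110 → (4.000,1.396)–(4.967,1.000)
cell (4,3): code 1101 → (4.362,4.000)–(4.000,3.800)
cell (4,4): code 1000 → (5.000,4.222)–(4.362,4.000)
cell (5,0): code 0010 → (5.000,0.991)–(5.027,1.000)
cell (5,1): code 0111 → (5.027,1.000)–(6.000,1.490)
cell (5,3): code 1011 → (6.000,3.780)–(5.631,4.000)
cell (5,4): code 0001 → (5.631,4.000)–(5.000,4.222)
cell (6,1): code 0010 → (6.000,1.490)–(6.371,2.000)
cell (6,2): code 0011 → (6.371,2.000)–(6.451,3.000)
cell (6,3): code 0001 → (6.451,3.000)–(6.000,3.780)
total: 14 segments, chained into 1 closed loop(s), length Σ = 9.610454

segments=14 loops=1 length=9.610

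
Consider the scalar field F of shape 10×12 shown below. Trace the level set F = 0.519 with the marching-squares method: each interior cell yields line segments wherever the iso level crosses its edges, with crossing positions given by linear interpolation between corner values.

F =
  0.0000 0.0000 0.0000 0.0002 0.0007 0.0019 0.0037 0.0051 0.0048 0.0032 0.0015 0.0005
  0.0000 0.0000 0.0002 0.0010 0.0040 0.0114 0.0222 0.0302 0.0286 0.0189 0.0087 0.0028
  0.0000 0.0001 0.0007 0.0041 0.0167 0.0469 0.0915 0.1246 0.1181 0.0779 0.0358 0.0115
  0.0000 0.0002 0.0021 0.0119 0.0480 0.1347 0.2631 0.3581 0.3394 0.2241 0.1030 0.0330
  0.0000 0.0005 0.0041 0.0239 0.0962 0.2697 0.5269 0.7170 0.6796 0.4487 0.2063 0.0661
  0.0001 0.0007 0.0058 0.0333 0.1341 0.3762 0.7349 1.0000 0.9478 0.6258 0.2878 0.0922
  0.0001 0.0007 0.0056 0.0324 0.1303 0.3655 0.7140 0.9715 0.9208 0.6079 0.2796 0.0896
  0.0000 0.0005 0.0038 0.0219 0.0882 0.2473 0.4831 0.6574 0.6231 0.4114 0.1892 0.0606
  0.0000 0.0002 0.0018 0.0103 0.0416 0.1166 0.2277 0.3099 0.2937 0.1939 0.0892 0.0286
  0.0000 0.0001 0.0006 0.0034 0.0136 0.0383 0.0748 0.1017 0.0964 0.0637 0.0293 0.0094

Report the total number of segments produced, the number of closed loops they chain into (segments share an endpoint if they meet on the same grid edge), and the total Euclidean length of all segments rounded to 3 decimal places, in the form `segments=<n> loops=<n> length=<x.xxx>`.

segments=16 loops=1 length=12.371

cell (3,5): code 0100 → (3.970,6.000)–(4.000,5.969)
cell (3,6): code 1100 → (3.448,7.000)–(3.970,6.000)
cell (3,7): code 1100 → (3.528,8.000)–(3.448,7.000)
cell (3,8): code 1000 → (4.000,8.696)–(3.528,8.000)
cell (4,5): code 0110 → (4.000,5.969)–(5.000,5.398)
cell (4,8): code 1101 → (4.397,9.000)–(4.000,8.696)
cell (4,9): code 1000 → (5.000,9.316)–(4.397,9.000)
cell (5,5): code 0110 → (5.000,5.398)–(6.000,5.440)
cell (5,9): code 1001 → (6.000,9.271)–(5.000,9.316)
cell (6,5): code 0010 → (6.000,5.440)–(6.845,6.000)
cell (6,6): code 0111 → (6.845,6.000)–(7.000,6.206)
cell (6,8): code 1011 → (7.000,8.492)–(6.452,9.000)
cell (6,9): code 0001 → (6.452,9.000)–(6.000,9.271)
cell (7,6): code 0010 → (7.000,6.206)–(7.398,7.000)
cell (7,7): code 0011 → (7.398,7.000)–(7.316,8.000)
cell (7,8): code 0001 → (7.316,8.000)–(7.000,8.492)
total: 16 segments, chained into 1 closed loop(s), length Σ = 12.370959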